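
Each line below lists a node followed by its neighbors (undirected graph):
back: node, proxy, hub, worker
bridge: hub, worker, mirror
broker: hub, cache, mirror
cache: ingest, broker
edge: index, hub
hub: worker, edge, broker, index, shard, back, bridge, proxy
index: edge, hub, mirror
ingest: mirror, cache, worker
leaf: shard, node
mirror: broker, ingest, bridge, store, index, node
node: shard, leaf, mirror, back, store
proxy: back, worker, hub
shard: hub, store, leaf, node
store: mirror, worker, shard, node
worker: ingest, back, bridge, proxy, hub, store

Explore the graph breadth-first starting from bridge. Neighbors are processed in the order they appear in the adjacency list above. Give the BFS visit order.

bridge -> hub -> worker -> mirror -> edge -> broker -> index -> shard -> back -> proxy -> ingest -> store -> node -> cache -> leaf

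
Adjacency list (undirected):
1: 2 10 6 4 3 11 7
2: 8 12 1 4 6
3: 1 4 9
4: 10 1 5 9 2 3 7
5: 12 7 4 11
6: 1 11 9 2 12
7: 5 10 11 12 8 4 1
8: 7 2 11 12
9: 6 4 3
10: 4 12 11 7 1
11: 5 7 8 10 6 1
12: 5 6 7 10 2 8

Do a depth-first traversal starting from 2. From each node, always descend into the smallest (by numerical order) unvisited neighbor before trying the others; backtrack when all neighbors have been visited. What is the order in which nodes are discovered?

2 -> 1 -> 3 -> 4 -> 5 -> 7 -> 8 -> 11 -> 6 -> 9 -> 12 -> 10

Visit 2
2 → 1
1 → 3
3 → 4
4 → 5
5 → 7
7 → 8
8 → 11
11 → 6
6 → 9
6 → 12
12 → 10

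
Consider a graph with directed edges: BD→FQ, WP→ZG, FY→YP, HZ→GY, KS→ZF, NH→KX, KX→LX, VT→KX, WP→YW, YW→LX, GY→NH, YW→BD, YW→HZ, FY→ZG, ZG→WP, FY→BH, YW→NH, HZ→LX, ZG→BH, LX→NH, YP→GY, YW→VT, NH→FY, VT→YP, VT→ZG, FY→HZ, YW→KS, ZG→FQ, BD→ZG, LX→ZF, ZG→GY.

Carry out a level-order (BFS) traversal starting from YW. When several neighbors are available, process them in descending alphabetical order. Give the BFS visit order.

Visit YW; enqueue VT, NH, LX, KS, HZ, BD → queue [VT, NH, LX, KS, HZ, BD]
Visit VT; enqueue ZG, YP, KX → queue [NH, LX, KS, HZ, BD, ZG, YP, KX]
Visit NH; enqueue FY → queue [LX, KS, HZ, BD, ZG, YP, KX, FY]
Visit LX; enqueue ZF → queue [KS, HZ, BD, ZG, YP, KX, FY, ZF]
Visit KS → queue [HZ, BD, ZG, YP, KX, FY, ZF]
Visit HZ; enqueue GY → queue [BD, ZG, YP, KX, FY, ZF, GY]
Visit BD; enqueue FQ → queue [ZG, YP, KX, FY, ZF, GY, FQ]
Visit ZG; enqueue WP, BH → queue [YP, KX, FY, ZF, GY, FQ, WP, BH]
Visit YP → queue [KX, FY, ZF, GY, FQ, WP, BH]
Visit KX → queue [FY, ZF, GY, FQ, WP, BH]
Visit FY → queue [ZF, GY, FQ, WP, BH]
Visit ZF → queue [GY, FQ, WP, BH]
Visit GY → queue [FQ, WP, BH]
Visit FQ → queue [WP, BH]
Visit WP → queue [BH]
Visit BH → queue []

YW, VT, NH, LX, KS, HZ, BD, ZG, YP, KX, FY, ZF, GY, FQ, WP, BH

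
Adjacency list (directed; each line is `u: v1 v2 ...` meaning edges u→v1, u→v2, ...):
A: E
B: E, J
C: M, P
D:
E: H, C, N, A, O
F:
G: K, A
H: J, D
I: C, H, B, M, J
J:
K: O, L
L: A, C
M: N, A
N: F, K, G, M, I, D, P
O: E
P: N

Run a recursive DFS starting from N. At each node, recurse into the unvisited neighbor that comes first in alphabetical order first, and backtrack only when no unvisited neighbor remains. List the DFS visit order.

Visit N
N → D
N → F
N → G
G → A
A → E
E → C
C → M
C → P
E → H
H → J
E → O
G → K
K → L
N → I
I → B

N -> D -> F -> G -> A -> E -> C -> M -> P -> H -> J -> O -> K -> L -> I -> B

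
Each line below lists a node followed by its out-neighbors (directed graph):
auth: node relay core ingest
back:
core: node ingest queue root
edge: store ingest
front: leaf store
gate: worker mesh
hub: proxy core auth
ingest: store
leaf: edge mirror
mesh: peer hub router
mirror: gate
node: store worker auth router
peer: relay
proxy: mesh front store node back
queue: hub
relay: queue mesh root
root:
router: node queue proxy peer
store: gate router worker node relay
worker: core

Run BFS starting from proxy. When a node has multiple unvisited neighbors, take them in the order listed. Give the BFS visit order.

proxy, mesh, front, store, node, back, peer, hub, router, leaf, gate, worker, relay, auth, core, queue, edge, mirror, root, ingest

Visit proxy; enqueue mesh, front, store, node, back → queue [mesh, front, store, node, back]
Visit mesh; enqueue peer, hub, router → queue [front, store, node, back, peer, hub, router]
Visit front; enqueue leaf → queue [store, node, back, peer, hub, router, leaf]
Visit store; enqueue gate, worker, relay → queue [node, back, peer, hub, router, leaf, gate, worker, relay]
Visit node; enqueue auth → queue [back, peer, hub, router, leaf, gate, worker, relay, auth]
Visit back → queue [peer, hub, router, leaf, gate, worker, relay, auth]
Visit peer → queue [hub, router, leaf, gate, worker, relay, auth]
Visit hub; enqueue core → queue [router, leaf, gate, worker, relay, auth, core]
Visit router; enqueue queue → queue [leaf, gate, worker, relay, auth, core, queue]
Visit leaf; enqueue edge, mirror → queue [gate, worker, relay, auth, core, queue, edge, mirror]
Visit gate → queue [worker, relay, auth, core, queue, edge, mirror]
Visit worker → queue [relay, auth, core, queue, edge, mirror]
Visit relay; enqueue root → queue [auth, core, queue, edge, mirror, root]
Visit auth; enqueue ingest → queue [core, queue, edge, mirror, root, ingest]
Visit core → queue [queue, edge, mirror, root, ingest]
Visit queue → queue [edge, mirror, root, ingest]
Visit edge → queue [mirror, root, ingest]
Visit mirror → queue [root, ingest]
Visit root → queue [ingest]
Visit ingest → queue []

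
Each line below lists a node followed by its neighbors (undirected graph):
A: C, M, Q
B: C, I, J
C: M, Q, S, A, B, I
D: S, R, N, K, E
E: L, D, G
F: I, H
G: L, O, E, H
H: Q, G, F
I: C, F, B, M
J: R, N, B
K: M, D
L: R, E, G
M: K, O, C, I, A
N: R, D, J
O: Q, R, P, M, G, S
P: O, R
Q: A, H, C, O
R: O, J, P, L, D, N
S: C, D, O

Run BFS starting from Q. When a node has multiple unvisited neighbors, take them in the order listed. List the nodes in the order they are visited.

Q -> A -> H -> C -> O -> M -> G -> F -> S -> B -> I -> R -> P -> K -> L -> E -> D -> J -> N

Visit Q; enqueue A, H, C, O → queue [A, H, C, O]
Visit A; enqueue M → queue [H, C, O, M]
Visit H; enqueue G, F → queue [C, O, M, G, F]
Visit C; enqueue S, B, I → queue [O, M, G, F, S, B, I]
Visit O; enqueue R, P → queue [M, G, F, S, B, I, R, P]
Visit M; enqueue K → queue [G, F, S, B, I, R, P, K]
Visit G; enqueue L, E → queue [F, S, B, I, R, P, K, L, E]
Visit F → queue [S, B, I, R, P, K, L, E]
Visit S; enqueue D → queue [B, I, R, P, K, L, E, D]
Visit B; enqueue J → queue [I, R, P, K, L, E, D, J]
Visit I → queue [R, P, K, L, E, D, J]
Visit R; enqueue N → queue [P, K, L, E, D, J, N]
Visit P → queue [K, L, E, D, J, N]
Visit K → queue [L, E, D, J, N]
Visit L → queue [E, D, J, N]
Visit E → queue [D, J, N]
Visit D → queue [J, N]
Visit J → queue [N]
Visit N → queue []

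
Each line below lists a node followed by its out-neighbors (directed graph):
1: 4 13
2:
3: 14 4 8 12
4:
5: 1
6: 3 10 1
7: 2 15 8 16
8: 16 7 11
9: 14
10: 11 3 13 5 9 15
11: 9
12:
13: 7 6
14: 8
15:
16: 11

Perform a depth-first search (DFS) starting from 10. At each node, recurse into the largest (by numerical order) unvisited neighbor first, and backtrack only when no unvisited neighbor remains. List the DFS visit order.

Visit 10
10 → 15
10 → 13
13 → 7
7 → 16
16 → 11
11 → 9
9 → 14
14 → 8
7 → 2
13 → 6
6 → 3
3 → 12
3 → 4
6 → 1
10 → 5

10 → 15 → 13 → 7 → 16 → 11 → 9 → 14 → 8 → 2 → 6 → 3 → 12 → 4 → 1 → 5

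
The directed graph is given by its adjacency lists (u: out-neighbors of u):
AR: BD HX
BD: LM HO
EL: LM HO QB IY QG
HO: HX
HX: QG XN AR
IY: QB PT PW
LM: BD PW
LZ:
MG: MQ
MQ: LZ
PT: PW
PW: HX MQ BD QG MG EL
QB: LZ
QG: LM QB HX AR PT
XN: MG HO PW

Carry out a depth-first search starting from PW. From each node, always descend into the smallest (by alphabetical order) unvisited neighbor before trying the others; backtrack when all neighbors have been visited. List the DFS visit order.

PW BD HO HX AR QG LM PT QB LZ XN MG MQ EL IY

Visit PW
PW → BD
BD → HO
HO → HX
HX → AR
HX → QG
QG → LM
QG → PT
QG → QB
QB → LZ
HX → XN
XN → MG
MG → MQ
PW → EL
EL → IY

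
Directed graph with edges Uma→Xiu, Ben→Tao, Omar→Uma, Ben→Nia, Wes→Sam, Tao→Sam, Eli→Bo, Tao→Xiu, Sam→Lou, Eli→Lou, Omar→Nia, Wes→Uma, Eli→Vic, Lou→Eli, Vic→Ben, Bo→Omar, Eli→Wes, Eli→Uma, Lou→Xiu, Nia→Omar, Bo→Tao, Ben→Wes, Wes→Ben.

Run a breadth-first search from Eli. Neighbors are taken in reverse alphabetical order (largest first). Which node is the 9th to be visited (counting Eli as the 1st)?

Xiu

Visit Eli; enqueue Wes, Vic, Uma, Lou, Bo → queue [Wes, Vic, Uma, Lou, Bo]
Visit Wes; enqueue Sam, Ben → queue [Vic, Uma, Lou, Bo, Sam, Ben]
Visit Vic → queue [Uma, Lou, Bo, Sam, Ben]
Visit Uma; enqueue Xiu → queue [Lou, Bo, Sam, Ben, Xiu]
Visit Lou → queue [Bo, Sam, Ben, Xiu]
Visit Bo; enqueue Tao, Omar → queue [Sam, Ben, Xiu, Tao, Omar]
Visit Sam → queue [Ben, Xiu, Tao, Omar]
Visit Ben; enqueue Nia → queue [Xiu, Tao, Omar, Nia]
Visit Xiu → queue [Tao, Omar, Nia]
Visit Tao → queue [Omar, Nia]
Visit Omar → queue [Nia]
Visit Nia → queue []

Visit order: Eli, Wes, Vic, Uma, Lou, Bo, Sam, Ben, Xiu, Tao, Omar, Nia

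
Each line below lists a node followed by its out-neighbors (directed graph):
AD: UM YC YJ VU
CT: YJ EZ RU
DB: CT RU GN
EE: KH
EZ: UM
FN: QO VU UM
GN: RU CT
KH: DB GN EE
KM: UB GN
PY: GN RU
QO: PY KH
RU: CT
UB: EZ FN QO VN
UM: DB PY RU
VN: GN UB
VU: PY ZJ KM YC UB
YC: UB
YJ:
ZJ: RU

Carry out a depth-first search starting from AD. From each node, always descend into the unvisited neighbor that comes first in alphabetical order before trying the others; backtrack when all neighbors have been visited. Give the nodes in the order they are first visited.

AD, UM, DB, CT, EZ, RU, YJ, GN, PY, VU, KM, UB, FN, QO, KH, EE, VN, YC, ZJ

Visit AD
AD → UM
UM → DB
DB → CT
CT → EZ
CT → RU
CT → YJ
DB → GN
UM → PY
AD → VU
VU → KM
KM → UB
UB → FN
FN → QO
QO → KH
KH → EE
UB → VN
VU → YC
VU → ZJ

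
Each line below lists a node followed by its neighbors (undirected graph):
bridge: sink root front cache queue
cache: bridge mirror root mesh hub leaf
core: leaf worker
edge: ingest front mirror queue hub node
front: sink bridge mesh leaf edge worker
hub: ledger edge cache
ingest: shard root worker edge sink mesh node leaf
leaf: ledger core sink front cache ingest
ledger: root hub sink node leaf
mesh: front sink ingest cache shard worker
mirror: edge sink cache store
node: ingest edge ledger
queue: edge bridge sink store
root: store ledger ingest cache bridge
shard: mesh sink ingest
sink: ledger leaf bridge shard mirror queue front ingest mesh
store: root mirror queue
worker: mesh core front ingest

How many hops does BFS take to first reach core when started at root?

3

Level 0: root
Level 1: bridge, cache, ingest, ledger, store
Level 2: edge, front, hub, leaf, mesh, mirror, node, queue, shard, sink, worker
Level 3: core
core first appears at level 3.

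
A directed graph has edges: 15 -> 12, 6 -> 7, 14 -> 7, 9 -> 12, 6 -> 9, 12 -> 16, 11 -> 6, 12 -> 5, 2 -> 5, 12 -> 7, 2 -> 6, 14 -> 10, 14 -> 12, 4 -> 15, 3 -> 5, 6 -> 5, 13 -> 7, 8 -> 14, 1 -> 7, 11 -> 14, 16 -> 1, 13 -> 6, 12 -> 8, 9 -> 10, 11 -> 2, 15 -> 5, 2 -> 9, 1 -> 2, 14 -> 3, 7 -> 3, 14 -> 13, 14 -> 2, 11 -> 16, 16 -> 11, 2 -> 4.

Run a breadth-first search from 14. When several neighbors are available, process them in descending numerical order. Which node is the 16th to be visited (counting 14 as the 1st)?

Visit 14; enqueue 13, 12, 10, 7, 3, 2 → queue [13, 12, 10, 7, 3, 2]
Visit 13; enqueue 6 → queue [12, 10, 7, 3, 2, 6]
Visit 12; enqueue 16, 8, 5 → queue [10, 7, 3, 2, 6, 16, 8, 5]
Visit 10 → queue [7, 3, 2, 6, 16, 8, 5]
Visit 7 → queue [3, 2, 6, 16, 8, 5]
Visit 3 → queue [2, 6, 16, 8, 5]
Visit 2; enqueue 9, 4 → queue [6, 16, 8, 5, 9, 4]
Visit 6 → queue [16, 8, 5, 9, 4]
Visit 16; enqueue 11, 1 → queue [8, 5, 9, 4, 11, 1]
Visit 8 → queue [5, 9, 4, 11, 1]
Visit 5 → queue [9, 4, 11, 1]
Visit 9 → queue [4, 11, 1]
Visit 4; enqueue 15 → queue [11, 1, 15]
Visit 11 → queue [1, 15]
Visit 1 → queue [15]
Visit 15 → queue []

Visit order: 14, 13, 12, 10, 7, 3, 2, 6, 16, 8, 5, 9, 4, 11, 1, 15

15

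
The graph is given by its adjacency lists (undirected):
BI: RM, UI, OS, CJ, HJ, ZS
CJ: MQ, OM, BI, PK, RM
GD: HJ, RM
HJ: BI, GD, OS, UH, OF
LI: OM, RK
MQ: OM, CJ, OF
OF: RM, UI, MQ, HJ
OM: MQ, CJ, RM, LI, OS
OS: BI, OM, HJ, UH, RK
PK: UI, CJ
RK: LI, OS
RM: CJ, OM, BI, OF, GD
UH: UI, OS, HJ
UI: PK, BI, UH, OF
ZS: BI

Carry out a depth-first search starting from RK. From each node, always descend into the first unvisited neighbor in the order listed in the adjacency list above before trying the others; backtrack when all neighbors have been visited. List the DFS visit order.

Visit RK
RK → LI
LI → OM
OM → MQ
MQ → CJ
CJ → BI
BI → RM
RM → OF
OF → UI
UI → PK
UI → UH
UH → OS
OS → HJ
HJ → GD
BI → ZS

RK → LI → OM → MQ → CJ → BI → RM → OF → UI → PK → UH → OS → HJ → GD → ZS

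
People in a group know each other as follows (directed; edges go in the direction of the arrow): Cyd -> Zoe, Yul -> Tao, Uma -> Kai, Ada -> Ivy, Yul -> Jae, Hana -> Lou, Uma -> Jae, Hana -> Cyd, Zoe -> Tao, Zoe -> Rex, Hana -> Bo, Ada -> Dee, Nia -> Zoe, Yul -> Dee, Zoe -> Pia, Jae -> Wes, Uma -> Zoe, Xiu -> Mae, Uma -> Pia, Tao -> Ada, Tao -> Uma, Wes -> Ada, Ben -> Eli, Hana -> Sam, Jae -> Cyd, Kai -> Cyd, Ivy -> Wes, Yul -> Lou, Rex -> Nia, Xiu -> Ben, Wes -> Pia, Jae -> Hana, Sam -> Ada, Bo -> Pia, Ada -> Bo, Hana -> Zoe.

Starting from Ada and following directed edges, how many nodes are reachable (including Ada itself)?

6

BFS from Ada visits: Ada, Ivy, Dee, Bo, Wes, Pia
Reachable nodes: 6 of 22 total.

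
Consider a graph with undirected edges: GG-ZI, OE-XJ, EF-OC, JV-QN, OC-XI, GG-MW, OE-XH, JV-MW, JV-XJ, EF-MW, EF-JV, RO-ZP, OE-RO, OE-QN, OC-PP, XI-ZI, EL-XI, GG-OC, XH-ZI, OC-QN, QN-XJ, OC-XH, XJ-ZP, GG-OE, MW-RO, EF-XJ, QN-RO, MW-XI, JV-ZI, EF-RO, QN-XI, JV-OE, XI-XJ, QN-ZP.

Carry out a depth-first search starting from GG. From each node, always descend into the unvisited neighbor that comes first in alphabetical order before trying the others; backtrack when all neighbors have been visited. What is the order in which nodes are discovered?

Visit GG
GG → MW
MW → EF
EF → JV
JV → OE
OE → QN
QN → OC
OC → PP
OC → XH
XH → ZI
ZI → XI
XI → EL
XI → XJ
XJ → ZP
ZP → RO

GG MW EF JV OE QN OC PP XH ZI XI EL XJ ZP RO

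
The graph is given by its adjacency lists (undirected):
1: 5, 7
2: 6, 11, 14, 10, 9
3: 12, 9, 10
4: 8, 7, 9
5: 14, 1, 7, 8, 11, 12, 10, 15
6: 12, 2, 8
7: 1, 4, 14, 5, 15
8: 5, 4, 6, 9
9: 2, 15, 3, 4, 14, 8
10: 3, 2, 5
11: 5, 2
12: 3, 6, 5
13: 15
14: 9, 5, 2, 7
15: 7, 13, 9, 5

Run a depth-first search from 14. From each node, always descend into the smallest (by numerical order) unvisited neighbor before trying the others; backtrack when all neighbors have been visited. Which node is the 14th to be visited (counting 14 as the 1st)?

12

Visit 14
14 → 2
2 → 6
6 → 8
8 → 4
4 → 7
7 → 1
1 → 5
5 → 10
10 → 3
3 → 9
9 → 15
15 → 13
3 → 12
5 → 11

Visit order: 14, 2, 6, 8, 4, 7, 1, 5, 10, 3, 9, 15, 13, 12, 11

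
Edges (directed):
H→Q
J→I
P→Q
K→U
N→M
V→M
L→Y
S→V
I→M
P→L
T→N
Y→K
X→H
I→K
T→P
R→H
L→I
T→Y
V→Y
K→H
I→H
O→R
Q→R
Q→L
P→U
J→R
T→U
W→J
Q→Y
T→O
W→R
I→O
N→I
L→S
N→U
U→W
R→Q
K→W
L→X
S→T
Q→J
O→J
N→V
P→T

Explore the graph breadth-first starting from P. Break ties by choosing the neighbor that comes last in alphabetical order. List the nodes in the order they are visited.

Visit P; enqueue U, T, Q, L → queue [U, T, Q, L]
Visit U; enqueue W → queue [T, Q, L, W]
Visit T; enqueue Y, O, N → queue [Q, L, W, Y, O, N]
Visit Q; enqueue R, J → queue [L, W, Y, O, N, R, J]
Visit L; enqueue X, S, I → queue [W, Y, O, N, R, J, X, S, I]
Visit W → queue [Y, O, N, R, J, X, S, I]
Visit Y; enqueue K → queue [O, N, R, J, X, S, I, K]
Visit O → queue [N, R, J, X, S, I, K]
Visit N; enqueue V, M → queue [R, J, X, S, I, K, V, M]
Visit R; enqueue H → queue [J, X, S, I, K, V, M, H]
Visit J → queue [X, S, I, K, V, M, H]
Visit X → queue [S, I, K, V, M, H]
Visit S → queue [I, K, V, M, H]
Visit I → queue [K, V, M, H]
Visit K → queue [V, M, H]
Visit V → queue [M, H]
Visit M → queue [H]
Visit H → queue []

P, U, T, Q, L, W, Y, O, N, R, J, X, S, I, K, V, M, H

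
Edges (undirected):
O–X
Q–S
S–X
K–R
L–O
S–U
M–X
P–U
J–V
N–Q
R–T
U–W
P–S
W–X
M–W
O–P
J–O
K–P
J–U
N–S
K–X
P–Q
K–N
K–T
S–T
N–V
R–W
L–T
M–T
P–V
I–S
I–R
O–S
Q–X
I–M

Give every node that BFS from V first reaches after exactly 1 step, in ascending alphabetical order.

Level 0: V
Level 1: J, N, P
Level 2: K, O, Q, S, U
Level 3: I, L, R, T, W, X
Level 4: M

J, N, P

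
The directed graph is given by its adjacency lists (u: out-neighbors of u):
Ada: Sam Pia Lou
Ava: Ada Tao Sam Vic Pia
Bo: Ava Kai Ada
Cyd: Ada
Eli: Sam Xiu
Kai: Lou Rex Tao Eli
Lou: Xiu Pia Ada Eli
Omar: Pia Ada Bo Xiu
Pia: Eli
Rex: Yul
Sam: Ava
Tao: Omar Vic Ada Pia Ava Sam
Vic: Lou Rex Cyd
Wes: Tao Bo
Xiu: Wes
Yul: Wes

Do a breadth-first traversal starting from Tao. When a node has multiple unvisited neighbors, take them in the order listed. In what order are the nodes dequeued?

Tao -> Omar -> Vic -> Ada -> Pia -> Ava -> Sam -> Bo -> Xiu -> Lou -> Rex -> Cyd -> Eli -> Kai -> Wes -> Yul

Visit Tao; enqueue Omar, Vic, Ada, Pia, Ava, Sam → queue [Omar, Vic, Ada, Pia, Ava, Sam]
Visit Omar; enqueue Bo, Xiu → queue [Vic, Ada, Pia, Ava, Sam, Bo, Xiu]
Visit Vic; enqueue Lou, Rex, Cyd → queue [Ada, Pia, Ava, Sam, Bo, Xiu, Lou, Rex, Cyd]
Visit Ada → queue [Pia, Ava, Sam, Bo, Xiu, Lou, Rex, Cyd]
Visit Pia; enqueue Eli → queue [Ava, Sam, Bo, Xiu, Lou, Rex, Cyd, Eli]
Visit Ava → queue [Sam, Bo, Xiu, Lou, Rex, Cyd, Eli]
Visit Sam → queue [Bo, Xiu, Lou, Rex, Cyd, Eli]
Visit Bo; enqueue Kai → queue [Xiu, Lou, Rex, Cyd, Eli, Kai]
Visit Xiu; enqueue Wes → queue [Lou, Rex, Cyd, Eli, Kai, Wes]
Visit Lou → queue [Rex, Cyd, Eli, Kai, Wes]
Visit Rex; enqueue Yul → queue [Cyd, Eli, Kai, Wes, Yul]
Visit Cyd → queue [Eli, Kai, Wes, Yul]
Visit Eli → queue [Kai, Wes, Yul]
Visit Kai → queue [Wes, Yul]
Visit Wes → queue [Yul]
Visit Yul → queue []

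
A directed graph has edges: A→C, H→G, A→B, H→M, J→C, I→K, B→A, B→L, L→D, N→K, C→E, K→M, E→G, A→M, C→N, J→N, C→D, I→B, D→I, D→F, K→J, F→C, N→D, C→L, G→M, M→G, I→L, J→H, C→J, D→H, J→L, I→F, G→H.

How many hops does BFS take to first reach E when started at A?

Level 0: A
Level 1: B, C, M
Level 2: D, E, G, J, L, N
Level 3: F, H, I, K
E first appears at level 2.

2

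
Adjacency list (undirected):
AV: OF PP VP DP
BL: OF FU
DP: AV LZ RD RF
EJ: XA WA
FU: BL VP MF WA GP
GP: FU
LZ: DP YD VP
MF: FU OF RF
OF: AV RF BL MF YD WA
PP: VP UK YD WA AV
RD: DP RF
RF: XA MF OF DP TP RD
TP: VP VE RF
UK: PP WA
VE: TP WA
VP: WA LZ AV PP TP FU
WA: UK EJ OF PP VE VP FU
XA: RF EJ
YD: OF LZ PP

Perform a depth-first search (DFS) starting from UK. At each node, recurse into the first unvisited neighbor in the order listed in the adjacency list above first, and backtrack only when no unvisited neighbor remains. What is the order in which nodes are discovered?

Visit UK
UK → PP
PP → VP
VP → WA
WA → EJ
EJ → XA
XA → RF
RF → MF
MF → FU
FU → BL
BL → OF
OF → AV
AV → DP
DP → LZ
LZ → YD
DP → RD
FU → GP
RF → TP
TP → VE

UK -> PP -> VP -> WA -> EJ -> XA -> RF -> MF -> FU -> BL -> OF -> AV -> DP -> LZ -> YD -> RD -> GP -> TP -> VE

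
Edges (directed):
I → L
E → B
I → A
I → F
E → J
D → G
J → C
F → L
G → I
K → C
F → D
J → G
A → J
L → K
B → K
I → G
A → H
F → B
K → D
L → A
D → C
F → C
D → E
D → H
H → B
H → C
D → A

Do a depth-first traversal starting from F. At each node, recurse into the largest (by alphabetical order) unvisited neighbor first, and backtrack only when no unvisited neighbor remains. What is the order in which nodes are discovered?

F -> L -> K -> D -> H -> C -> B -> G -> I -> A -> J -> E

Visit F
F → L
L → K
K → D
D → H
H → C
H → B
D → G
G → I
I → A
A → J
D → E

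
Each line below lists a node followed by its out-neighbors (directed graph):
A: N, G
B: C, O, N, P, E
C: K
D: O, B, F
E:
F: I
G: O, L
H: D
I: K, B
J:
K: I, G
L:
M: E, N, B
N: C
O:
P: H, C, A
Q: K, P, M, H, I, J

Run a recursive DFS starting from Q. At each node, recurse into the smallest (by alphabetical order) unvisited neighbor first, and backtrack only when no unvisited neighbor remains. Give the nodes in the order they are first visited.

Q, H, D, B, C, K, G, L, O, I, E, N, P, A, F, J, M

Visit Q
Q → H
H → D
D → B
B → C
C → K
K → G
G → L
G → O
K → I
B → E
B → N
B → P
P → A
D → F
Q → J
Q → M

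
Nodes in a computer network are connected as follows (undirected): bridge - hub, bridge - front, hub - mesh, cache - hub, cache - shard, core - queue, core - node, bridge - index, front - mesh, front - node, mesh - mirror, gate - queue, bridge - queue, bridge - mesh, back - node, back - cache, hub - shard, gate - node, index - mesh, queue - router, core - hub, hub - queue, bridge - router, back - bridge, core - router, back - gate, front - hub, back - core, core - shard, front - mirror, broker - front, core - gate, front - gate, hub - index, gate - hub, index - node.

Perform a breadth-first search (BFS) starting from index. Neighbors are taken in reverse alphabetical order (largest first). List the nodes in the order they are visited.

Visit index; enqueue node, mesh, hub, bridge → queue [node, mesh, hub, bridge]
Visit node; enqueue gate, front, core, back → queue [mesh, hub, bridge, gate, front, core, back]
Visit mesh; enqueue mirror → queue [hub, bridge, gate, front, core, back, mirror]
Visit hub; enqueue shard, queue, cache → queue [bridge, gate, front, core, back, mirror, shard, queue, cache]
Visit bridge; enqueue router → queue [gate, front, core, back, mirror, shard, queue, cache, router]
Visit gate → queue [front, core, back, mirror, shard, queue, cache, router]
Visit front; enqueue broker → queue [core, back, mirror, shard, queue, cache, router, broker]
Visit core → queue [back, mirror, shard, queue, cache, router, broker]
Visit back → queue [mirror, shard, queue, cache, router, broker]
Visit mirror → queue [shard, queue, cache, router, broker]
Visit shard → queue [queue, cache, router, broker]
Visit queue → queue [cache, router, broker]
Visit cache → queue [router, broker]
Visit router → queue [broker]
Visit broker → queue []

index node mesh hub bridge gate front core back mirror shard queue cache router broker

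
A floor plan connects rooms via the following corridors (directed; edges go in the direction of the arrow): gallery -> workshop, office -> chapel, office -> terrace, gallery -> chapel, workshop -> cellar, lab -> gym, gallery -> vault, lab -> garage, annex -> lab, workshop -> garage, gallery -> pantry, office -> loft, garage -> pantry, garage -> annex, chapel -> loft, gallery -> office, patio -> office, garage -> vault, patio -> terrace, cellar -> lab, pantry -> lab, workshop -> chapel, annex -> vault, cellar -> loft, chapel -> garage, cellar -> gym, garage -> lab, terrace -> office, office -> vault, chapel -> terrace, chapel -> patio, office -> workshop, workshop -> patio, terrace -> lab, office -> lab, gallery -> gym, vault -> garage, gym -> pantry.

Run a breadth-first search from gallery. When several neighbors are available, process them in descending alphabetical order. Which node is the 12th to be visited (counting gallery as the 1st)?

terrace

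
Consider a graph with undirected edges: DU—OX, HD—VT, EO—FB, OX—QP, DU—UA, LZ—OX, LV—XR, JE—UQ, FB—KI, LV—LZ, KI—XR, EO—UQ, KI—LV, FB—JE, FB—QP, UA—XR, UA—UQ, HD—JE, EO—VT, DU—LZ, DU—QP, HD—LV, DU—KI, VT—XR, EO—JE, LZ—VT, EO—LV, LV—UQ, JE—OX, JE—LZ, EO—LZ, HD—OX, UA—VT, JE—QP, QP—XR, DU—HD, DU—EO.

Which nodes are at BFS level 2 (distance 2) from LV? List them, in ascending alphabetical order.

Level 0: LV
Level 1: EO, HD, KI, LZ, UQ, XR
Level 2: DU, FB, JE, OX, QP, UA, VT

DU, FB, JE, OX, QP, UA, VT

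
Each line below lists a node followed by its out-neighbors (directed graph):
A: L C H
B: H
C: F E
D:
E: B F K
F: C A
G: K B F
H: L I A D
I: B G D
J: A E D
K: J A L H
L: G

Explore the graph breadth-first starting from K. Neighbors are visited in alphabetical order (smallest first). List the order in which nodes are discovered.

K A H J L C D I E G F B

Visit K; enqueue A, H, J, L → queue [A, H, J, L]
Visit A; enqueue C → queue [H, J, L, C]
Visit H; enqueue D, I → queue [J, L, C, D, I]
Visit J; enqueue E → queue [L, C, D, I, E]
Visit L; enqueue G → queue [C, D, I, E, G]
Visit C; enqueue F → queue [D, I, E, G, F]
Visit D → queue [I, E, G, F]
Visit I; enqueue B → queue [E, G, F, B]
Visit E → queue [G, F, B]
Visit G → queue [F, B]
Visit F → queue [B]
Visit B → queue []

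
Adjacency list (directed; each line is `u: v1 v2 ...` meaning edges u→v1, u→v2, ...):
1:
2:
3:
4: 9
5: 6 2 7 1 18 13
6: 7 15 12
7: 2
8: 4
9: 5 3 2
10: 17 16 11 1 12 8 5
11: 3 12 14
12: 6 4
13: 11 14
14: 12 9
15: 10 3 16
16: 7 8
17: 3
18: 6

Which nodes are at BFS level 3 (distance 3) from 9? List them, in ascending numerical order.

Level 0: 9
Level 1: 2, 3, 5
Level 2: 1, 6, 7, 13, 18
Level 3: 11, 12, 14, 15
Level 4: 4, 10, 16
Level 5: 8, 17

11, 12, 14, 15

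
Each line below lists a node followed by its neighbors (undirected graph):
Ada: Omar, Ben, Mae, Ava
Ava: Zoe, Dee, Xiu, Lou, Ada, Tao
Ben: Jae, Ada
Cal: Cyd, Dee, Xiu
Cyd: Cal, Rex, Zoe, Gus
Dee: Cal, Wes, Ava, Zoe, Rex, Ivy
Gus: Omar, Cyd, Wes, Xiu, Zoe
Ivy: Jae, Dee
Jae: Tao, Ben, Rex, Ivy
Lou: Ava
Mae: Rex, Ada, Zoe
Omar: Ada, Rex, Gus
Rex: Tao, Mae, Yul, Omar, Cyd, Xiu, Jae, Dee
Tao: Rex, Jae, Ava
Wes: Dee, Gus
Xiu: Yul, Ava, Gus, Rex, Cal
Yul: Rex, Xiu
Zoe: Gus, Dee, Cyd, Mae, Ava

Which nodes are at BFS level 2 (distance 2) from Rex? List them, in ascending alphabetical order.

Ada, Ava, Ben, Cal, Gus, Ivy, Wes, Zoe

Level 0: Rex
Level 1: Cyd, Dee, Jae, Mae, Omar, Tao, Xiu, Yul
Level 2: Ada, Ava, Ben, Cal, Gus, Ivy, Wes, Zoe
Level 3: Lou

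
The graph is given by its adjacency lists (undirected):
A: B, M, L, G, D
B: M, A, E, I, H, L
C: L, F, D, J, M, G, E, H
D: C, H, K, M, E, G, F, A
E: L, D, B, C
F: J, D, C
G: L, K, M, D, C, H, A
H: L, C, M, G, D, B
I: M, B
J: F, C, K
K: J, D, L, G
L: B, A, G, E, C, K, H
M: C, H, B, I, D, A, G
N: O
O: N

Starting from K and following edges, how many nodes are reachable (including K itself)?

13

BFS from K visits: K, L, J, G, D, H, E, C, B, A, F, M, I
Reachable nodes: 13 of 15 total.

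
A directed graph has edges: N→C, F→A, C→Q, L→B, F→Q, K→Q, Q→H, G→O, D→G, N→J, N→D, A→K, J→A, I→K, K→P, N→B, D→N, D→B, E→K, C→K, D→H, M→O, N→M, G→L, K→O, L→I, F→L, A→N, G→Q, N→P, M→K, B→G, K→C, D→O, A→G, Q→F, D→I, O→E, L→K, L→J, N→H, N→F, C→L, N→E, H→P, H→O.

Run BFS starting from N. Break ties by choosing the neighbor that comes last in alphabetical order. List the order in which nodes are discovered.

N -> P -> M -> J -> H -> F -> E -> D -> C -> B -> O -> K -> A -> Q -> L -> I -> G

Visit N; enqueue P, M, J, H, F, E, D, C, B → queue [P, M, J, H, F, E, D, C, B]
Visit P → queue [M, J, H, F, E, D, C, B]
Visit M; enqueue O, K → queue [J, H, F, E, D, C, B, O, K]
Visit J; enqueue A → queue [H, F, E, D, C, B, O, K, A]
Visit H → queue [F, E, D, C, B, O, K, A]
Visit F; enqueue Q, L → queue [E, D, C, B, O, K, A, Q, L]
Visit E → queue [D, C, B, O, K, A, Q, L]
Visit D; enqueue I, G → queue [C, B, O, K, A, Q, L, I, G]
Visit C → queue [B, O, K, A, Q, L, I, G]
Visit B → queue [O, K, A, Q, L, I, G]
Visit O → queue [K, A, Q, L, I, G]
Visit K → queue [A, Q, L, I, G]
Visit A → queue [Q, L, I, G]
Visit Q → queue [L, I, G]
Visit L → queue [I, G]
Visit I → queue [G]
Visit G → queue []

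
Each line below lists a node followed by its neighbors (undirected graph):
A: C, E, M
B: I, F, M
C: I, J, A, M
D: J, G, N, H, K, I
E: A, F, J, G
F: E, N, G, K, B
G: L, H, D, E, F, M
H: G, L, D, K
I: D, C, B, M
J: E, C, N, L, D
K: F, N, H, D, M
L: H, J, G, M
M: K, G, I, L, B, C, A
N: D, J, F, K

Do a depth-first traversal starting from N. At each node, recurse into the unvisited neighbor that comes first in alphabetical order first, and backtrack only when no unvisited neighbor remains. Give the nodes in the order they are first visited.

Visit N
N → D
D → G
G → E
E → A
A → C
C → I
I → B
B → F
F → K
K → H
H → L
L → J
L → M

N -> D -> G -> E -> A -> C -> I -> B -> F -> K -> H -> L -> J -> M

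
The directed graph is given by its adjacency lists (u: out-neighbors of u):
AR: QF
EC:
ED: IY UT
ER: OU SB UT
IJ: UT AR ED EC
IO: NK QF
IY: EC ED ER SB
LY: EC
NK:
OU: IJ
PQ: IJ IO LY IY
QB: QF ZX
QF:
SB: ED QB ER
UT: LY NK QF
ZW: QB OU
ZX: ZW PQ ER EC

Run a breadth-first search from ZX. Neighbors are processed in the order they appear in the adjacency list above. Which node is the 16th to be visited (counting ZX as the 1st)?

Visit ZX; enqueue ZW, PQ, ER, EC → queue [ZW, PQ, ER, EC]
Visit ZW; enqueue QB, OU → queue [PQ, ER, EC, QB, OU]
Visit PQ; enqueue IJ, IO, LY, IY → queue [ER, EC, QB, OU, IJ, IO, LY, IY]
Visit ER; enqueue SB, UT → queue [EC, QB, OU, IJ, IO, LY, IY, SB, UT]
Visit EC → queue [QB, OU, IJ, IO, LY, IY, SB, UT]
Visit QB; enqueue QF → queue [OU, IJ, IO, LY, IY, SB, UT, QF]
Visit OU → queue [IJ, IO, LY, IY, SB, UT, QF]
Visit IJ; enqueue AR, ED → queue [IO, LY, IY, SB, UT, QF, AR, ED]
Visit IO; enqueue NK → queue [LY, IY, SB, UT, QF, AR, ED, NK]
Visit LY → queue [IY, SB, UT, QF, AR, ED, NK]
Visit IY → queue [SB, UT, QF, AR, ED, NK]
Visit SB → queue [UT, QF, AR, ED, NK]
Visit UT → queue [QF, AR, ED, NK]
Visit QF → queue [AR, ED, NK]
Visit AR → queue [ED, NK]
Visit ED → queue [NK]
Visit NK → queue []

Visit order: ZX, ZW, PQ, ER, EC, QB, OU, IJ, IO, LY, IY, SB, UT, QF, AR, ED, NK

ED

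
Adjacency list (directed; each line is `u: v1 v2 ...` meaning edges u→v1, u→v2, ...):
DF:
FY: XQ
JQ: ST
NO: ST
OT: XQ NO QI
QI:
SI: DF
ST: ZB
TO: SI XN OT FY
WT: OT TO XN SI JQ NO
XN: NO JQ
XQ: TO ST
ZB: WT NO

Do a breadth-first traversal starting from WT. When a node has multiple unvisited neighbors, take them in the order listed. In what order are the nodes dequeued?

WT, OT, TO, XN, SI, JQ, NO, XQ, QI, FY, DF, ST, ZB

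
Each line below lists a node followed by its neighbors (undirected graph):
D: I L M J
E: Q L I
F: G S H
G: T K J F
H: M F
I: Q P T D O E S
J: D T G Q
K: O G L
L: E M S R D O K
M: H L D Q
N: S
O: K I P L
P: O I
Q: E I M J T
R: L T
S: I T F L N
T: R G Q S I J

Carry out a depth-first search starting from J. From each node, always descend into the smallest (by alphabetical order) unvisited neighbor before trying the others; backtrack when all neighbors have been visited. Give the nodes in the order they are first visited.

J -> D -> I -> E -> L -> K -> G -> F -> H -> M -> Q -> T -> R -> S -> N -> O -> P

Visit J
J → D
D → I
I → E
E → L
L → K
K → G
G → F
F → H
H → M
M → Q
Q → T
T → R
T → S
S → N
K → O
O → P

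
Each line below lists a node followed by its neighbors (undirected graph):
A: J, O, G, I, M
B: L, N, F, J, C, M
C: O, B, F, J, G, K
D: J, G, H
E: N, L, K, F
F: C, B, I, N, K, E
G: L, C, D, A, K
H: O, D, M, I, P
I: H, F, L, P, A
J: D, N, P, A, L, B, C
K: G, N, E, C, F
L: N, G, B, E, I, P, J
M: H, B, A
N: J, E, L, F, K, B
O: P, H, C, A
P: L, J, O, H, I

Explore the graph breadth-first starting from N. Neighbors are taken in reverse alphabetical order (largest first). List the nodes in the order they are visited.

Visit N; enqueue L, K, J, F, E, B → queue [L, K, J, F, E, B]
Visit L; enqueue P, I, G → queue [K, J, F, E, B, P, I, G]
Visit K; enqueue C → queue [J, F, E, B, P, I, G, C]
Visit J; enqueue D, A → queue [F, E, B, P, I, G, C, D, A]
Visit F → queue [E, B, P, I, G, C, D, A]
Visit E → queue [B, P, I, G, C, D, A]
Visit B; enqueue M → queue [P, I, G, C, D, A, M]
Visit P; enqueue O, H → queue [I, G, C, D, A, M, O, H]
Visit I → queue [G, C, D, A, M, O, H]
Visit G → queue [C, D, A, M, O, H]
Visit C → queue [D, A, M, O, H]
Visit D → queue [A, M, O, H]
Visit A → queue [M, O, H]
Visit M → queue [O, H]
Visit O → queue [H]
Visit H → queue []

N -> L -> K -> J -> F -> E -> B -> P -> I -> G -> C -> D -> A -> M -> O -> H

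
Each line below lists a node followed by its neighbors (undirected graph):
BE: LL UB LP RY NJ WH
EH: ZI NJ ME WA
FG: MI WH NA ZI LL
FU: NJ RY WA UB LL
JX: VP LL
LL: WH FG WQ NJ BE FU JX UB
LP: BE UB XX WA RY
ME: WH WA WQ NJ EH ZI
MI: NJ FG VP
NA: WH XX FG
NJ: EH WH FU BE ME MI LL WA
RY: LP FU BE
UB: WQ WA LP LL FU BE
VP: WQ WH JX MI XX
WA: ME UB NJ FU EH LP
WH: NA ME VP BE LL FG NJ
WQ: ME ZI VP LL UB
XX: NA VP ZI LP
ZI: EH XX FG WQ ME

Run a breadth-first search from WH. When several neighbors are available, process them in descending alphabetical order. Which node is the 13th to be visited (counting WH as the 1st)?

WA

Visit WH; enqueue VP, NJ, NA, ME, LL, FG, BE → queue [VP, NJ, NA, ME, LL, FG, BE]
Visit VP; enqueue XX, WQ, MI, JX → queue [NJ, NA, ME, LL, FG, BE, XX, WQ, MI, JX]
Visit NJ; enqueue WA, FU, EH → queue [NA, ME, LL, FG, BE, XX, WQ, MI, JX, WA, FU, EH]
Visit NA → queue [ME, LL, FG, BE, XX, WQ, MI, JX, WA, FU, EH]
Visit ME; enqueue ZI → queue [LL, FG, BE, XX, WQ, MI, JX, WA, FU, EH, ZI]
Visit LL; enqueue UB → queue [FG, BE, XX, WQ, MI, JX, WA, FU, EH, ZI, UB]
Visit FG → queue [BE, XX, WQ, MI, JX, WA, FU, EH, ZI, UB]
Visit BE; enqueue RY, LP → queue [XX, WQ, MI, JX, WA, FU, EH, ZI, UB, RY, LP]
Visit XX → queue [WQ, MI, JX, WA, FU, EH, ZI, UB, RY, LP]
Visit WQ → queue [MI, JX, WA, FU, EH, ZI, UB, RY, LP]
Visit MI → queue [JX, WA, FU, EH, ZI, UB, RY, LP]
Visit JX → queue [WA, FU, EH, ZI, UB, RY, LP]
Visit WA → queue [FU, EH, ZI, UB, RY, LP]
Visit FU → queue [EH, ZI, UB, RY, LP]
Visit EH → queue [ZI, UB, RY, LP]
Visit ZI → queue [UB, RY, LP]
Visit UB → queue [RY, LP]
Visit RY → queue [LP]
Visit LP → queue []

Visit order: WH, VP, NJ, NA, ME, LL, FG, BE, XX, WQ, MI, JX, WA, FU, EH, ZI, UB, RY, LP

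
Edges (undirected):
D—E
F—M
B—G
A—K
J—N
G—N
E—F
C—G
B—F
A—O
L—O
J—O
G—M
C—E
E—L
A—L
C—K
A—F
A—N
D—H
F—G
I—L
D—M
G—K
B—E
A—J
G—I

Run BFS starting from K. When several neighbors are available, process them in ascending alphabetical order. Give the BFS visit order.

K, A, C, G, F, J, L, N, O, E, B, I, M, D, H

Visit K; enqueue A, C, G → queue [A, C, G]
Visit A; enqueue F, J, L, N, O → queue [C, G, F, J, L, N, O]
Visit C; enqueue E → queue [G, F, J, L, N, O, E]
Visit G; enqueue B, I, M → queue [F, J, L, N, O, E, B, I, M]
Visit F → queue [J, L, N, O, E, B, I, M]
Visit J → queue [L, N, O, E, B, I, M]
Visit L → queue [N, O, E, B, I, M]
Visit N → queue [O, E, B, I, M]
Visit O → queue [E, B, I, M]
Visit E; enqueue D → queue [B, I, M, D]
Visit B → queue [I, M, D]
Visit I → queue [M, D]
Visit M → queue [D]
Visit D; enqueue H → queue [H]
Visit H → queue []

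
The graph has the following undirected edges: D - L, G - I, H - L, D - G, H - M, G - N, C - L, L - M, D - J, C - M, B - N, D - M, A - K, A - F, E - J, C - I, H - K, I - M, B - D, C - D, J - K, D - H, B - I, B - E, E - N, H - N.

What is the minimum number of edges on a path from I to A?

4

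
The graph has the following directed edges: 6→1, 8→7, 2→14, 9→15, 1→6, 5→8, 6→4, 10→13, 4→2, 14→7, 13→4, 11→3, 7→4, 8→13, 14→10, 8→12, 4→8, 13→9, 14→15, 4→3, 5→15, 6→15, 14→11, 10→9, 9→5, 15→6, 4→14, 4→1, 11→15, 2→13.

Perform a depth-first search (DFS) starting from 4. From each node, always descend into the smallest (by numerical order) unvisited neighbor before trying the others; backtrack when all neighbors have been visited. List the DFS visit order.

Visit 4
4 → 1
1 → 6
6 → 15
4 → 2
2 → 13
13 → 9
9 → 5
5 → 8
8 → 7
8 → 12
2 → 14
14 → 10
14 → 11
11 → 3

4, 1, 6, 15, 2, 13, 9, 5, 8, 7, 12, 14, 10, 11, 3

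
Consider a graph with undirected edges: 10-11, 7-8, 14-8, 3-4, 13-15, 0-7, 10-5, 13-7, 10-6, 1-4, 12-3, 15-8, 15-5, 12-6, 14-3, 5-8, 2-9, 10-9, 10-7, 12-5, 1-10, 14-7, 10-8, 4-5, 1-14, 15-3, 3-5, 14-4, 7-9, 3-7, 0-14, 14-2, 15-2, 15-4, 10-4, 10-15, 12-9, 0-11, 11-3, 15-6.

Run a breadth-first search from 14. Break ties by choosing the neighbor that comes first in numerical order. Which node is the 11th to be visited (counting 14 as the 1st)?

9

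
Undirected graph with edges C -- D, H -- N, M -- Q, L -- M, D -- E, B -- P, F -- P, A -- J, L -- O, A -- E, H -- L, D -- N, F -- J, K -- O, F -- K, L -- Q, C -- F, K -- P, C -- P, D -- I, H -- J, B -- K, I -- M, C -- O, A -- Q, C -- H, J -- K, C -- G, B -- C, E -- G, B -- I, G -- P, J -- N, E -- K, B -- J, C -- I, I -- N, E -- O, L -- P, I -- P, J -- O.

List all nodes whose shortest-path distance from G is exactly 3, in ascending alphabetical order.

J, M, N, Q

Level 0: G
Level 1: C, E, P
Level 2: A, B, D, F, H, I, K, L, O
Level 3: J, M, N, Q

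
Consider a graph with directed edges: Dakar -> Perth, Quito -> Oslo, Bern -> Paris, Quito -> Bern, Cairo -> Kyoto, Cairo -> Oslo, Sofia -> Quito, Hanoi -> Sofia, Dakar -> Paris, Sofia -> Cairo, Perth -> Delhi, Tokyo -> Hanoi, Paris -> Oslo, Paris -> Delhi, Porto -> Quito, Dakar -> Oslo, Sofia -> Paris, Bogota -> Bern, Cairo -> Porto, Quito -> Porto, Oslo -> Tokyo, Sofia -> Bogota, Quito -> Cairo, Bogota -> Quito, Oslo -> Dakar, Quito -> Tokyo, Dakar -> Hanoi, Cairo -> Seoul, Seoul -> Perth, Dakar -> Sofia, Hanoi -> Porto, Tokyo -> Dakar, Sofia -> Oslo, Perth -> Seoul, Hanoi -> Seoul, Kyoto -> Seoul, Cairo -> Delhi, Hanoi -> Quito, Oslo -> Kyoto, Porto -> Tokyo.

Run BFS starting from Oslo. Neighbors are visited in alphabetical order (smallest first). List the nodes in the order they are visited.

Visit Oslo; enqueue Dakar, Kyoto, Tokyo → queue [Dakar, Kyoto, Tokyo]
Visit Dakar; enqueue Hanoi, Paris, Perth, Sofia → queue [Kyoto, Tokyo, Hanoi, Paris, Perth, Sofia]
Visit Kyoto; enqueue Seoul → queue [Tokyo, Hanoi, Paris, Perth, Sofia, Seoul]
Visit Tokyo → queue [Hanoi, Paris, Perth, Sofia, Seoul]
Visit Hanoi; enqueue Porto, Quito → queue [Paris, Perth, Sofia, Seoul, Porto, Quito]
Visit Paris; enqueue Delhi → queue [Perth, Sofia, Seoul, Porto, Quito, Delhi]
Visit Perth → queue [Sofia, Seoul, Porto, Quito, Delhi]
Visit Sofia; enqueue Bogota, Cairo → queue [Seoul, Porto, Quito, Delhi, Bogota, Cairo]
Visit Seoul → queue [Porto, Quito, Delhi, Bogota, Cairo]
Visit Porto → queue [Quito, Delhi, Bogota, Cairo]
Visit Quito; enqueue Bern → queue [Delhi, Bogota, Cairo, Bern]
Visit Delhi → queue [Bogota, Cairo, Bern]
Visit Bogota → queue [Cairo, Bern]
Visit Cairo → queue [Bern]
Visit Bern → queue []

Oslo, Dakar, Kyoto, Tokyo, Hanoi, Paris, Perth, Sofia, Seoul, Porto, Quito, Delhi, Bogota, Cairo, Bern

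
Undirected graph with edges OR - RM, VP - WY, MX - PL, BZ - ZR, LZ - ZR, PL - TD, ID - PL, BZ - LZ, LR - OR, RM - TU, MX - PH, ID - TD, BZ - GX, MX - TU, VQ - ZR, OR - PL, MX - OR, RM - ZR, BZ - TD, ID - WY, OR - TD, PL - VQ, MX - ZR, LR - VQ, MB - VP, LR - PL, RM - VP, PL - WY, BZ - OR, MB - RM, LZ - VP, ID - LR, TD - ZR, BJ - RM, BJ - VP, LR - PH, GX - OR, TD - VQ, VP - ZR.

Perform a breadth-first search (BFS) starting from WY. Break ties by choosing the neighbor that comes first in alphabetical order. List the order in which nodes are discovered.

WY → ID → PL → VP → LR → TD → MX → OR → VQ → BJ → LZ → MB → RM → ZR → PH → BZ → TU → GX

Visit WY; enqueue ID, PL, VP → queue [ID, PL, VP]
Visit ID; enqueue LR, TD → queue [PL, VP, LR, TD]
Visit PL; enqueue MX, OR, VQ → queue [VP, LR, TD, MX, OR, VQ]
Visit VP; enqueue BJ, LZ, MB, RM, ZR → queue [LR, TD, MX, OR, VQ, BJ, LZ, MB, RM, ZR]
Visit LR; enqueue PH → queue [TD, MX, OR, VQ, BJ, LZ, MB, RM, ZR, PH]
Visit TD; enqueue BZ → queue [MX, OR, VQ, BJ, LZ, MB, RM, ZR, PH, BZ]
Visit MX; enqueue TU → queue [OR, VQ, BJ, LZ, MB, RM, ZR, PH, BZ, TU]
Visit OR; enqueue GX → queue [VQ, BJ, LZ, MB, RM, ZR, PH, BZ, TU, GX]
Visit VQ → queue [BJ, LZ, MB, RM, ZR, PH, BZ, TU, GX]
Visit BJ → queue [LZ, MB, RM, ZR, PH, BZ, TU, GX]
Visit LZ → queue [MB, RM, ZR, PH, BZ, TU, GX]
Visit MB → queue [RM, ZR, PH, BZ, TU, GX]
Visit RM → queue [ZR, PH, BZ, TU, GX]
Visit ZR → queue [PH, BZ, TU, GX]
Visit PH → queue [BZ, TU, GX]
Visit BZ → queue [TU, GX]
Visit TU → queue [GX]
Visit GX → queue []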